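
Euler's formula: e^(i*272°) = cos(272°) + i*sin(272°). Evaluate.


cos(272°) = 0.0349
sin(272°) = -0.9994

e^(i*272°) = 0.0349 - 0.9994i


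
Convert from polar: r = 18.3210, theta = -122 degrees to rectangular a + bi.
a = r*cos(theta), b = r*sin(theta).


a = 18.3210*cos(-122°) = 18.3210*(-0.52992) = -9.7087
b = 18.3210*sin(-122°) = 18.3210*(-0.84805) = -15.5371

-9.7087 - 15.5371i


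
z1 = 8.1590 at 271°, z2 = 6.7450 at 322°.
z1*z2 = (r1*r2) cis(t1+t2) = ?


r = 8.1590 * 6.7450 = 55.0325
theta = 271° + 322° = 593° = 233° (mod 360)

55.0325 cis(233°)


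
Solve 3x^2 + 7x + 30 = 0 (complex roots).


disc = 7^2 - 4*3*30 = 49 - 360 = -311
sqrt(|disc|) = sqrt(311) = 17.6352
Real part = -7/(2*3) = -1.1667
Imag part = 17.6352/(2*3) = 2.9392

-1.1667 ± 2.9392i


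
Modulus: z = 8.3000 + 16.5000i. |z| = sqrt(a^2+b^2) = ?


|z| = sqrt(8.3^2 + 16.5^2) = sqrt(68.89 + 272.25) = sqrt(341.14) = 18.4700

|z| = 18.4700


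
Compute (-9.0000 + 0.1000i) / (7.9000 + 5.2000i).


Conjugate of z2 = 7.9000 - 5.2000i
Numerator: (-9.0000 + 0.1000i)(7.9000 - 5.2000i) = -70.5800 + 47.5900i
Denominator: 7.9^2 + 5.2^2 = 89.45
Result = (-70.5800 + 47.5900i)/89.45

-0.7890 + 0.5320i


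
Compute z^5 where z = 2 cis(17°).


r^5 = 2^5 = 32
n*theta = 5*17° = 85° = 85° (mod 360)
a = 32*cos(85°) = 2.7890
b = 32*sin(85°) = 31.8782

32 cis(85°) = 2.7890 + 31.8782i


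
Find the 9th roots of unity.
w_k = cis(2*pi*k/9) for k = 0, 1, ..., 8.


The 9th roots of unity are cis(360k/9°) for k=0..8
Angle step = 360/9 = 40°
Primitive root: cis(40°)
Primitive root = 0.7660 + 0.6428i

9 roots at angles: 0°, 40°, 80°, 120°, 160°, 200°, 240°, 280°, 320°


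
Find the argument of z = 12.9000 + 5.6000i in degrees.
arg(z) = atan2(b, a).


Re = 12.9, Im = 5.6
arg = atan2(5.6, 12.9) = 23.4661 degrees

arg(z) = 23.4661 degrees


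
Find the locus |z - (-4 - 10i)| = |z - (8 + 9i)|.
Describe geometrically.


Equal distances means the locus is the perpendicular bisector of z1 and z2.
Midpoint = ((-4+8)/2, (-10+9)/2) = (2.0000, -0.5000)

Perpendicular bisector through (2.0000, -0.5000)


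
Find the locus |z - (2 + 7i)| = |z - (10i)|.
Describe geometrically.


Equal distances means the locus is the perpendicular bisector of z1 and z2.
Midpoint = ((2+0)/2, (7+10)/2) = (1.0000, 8.5000)

Perpendicular bisector through (1.0000, 8.5000)


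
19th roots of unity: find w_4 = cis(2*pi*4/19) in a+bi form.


Angle = 360*4/19 = 75.7895°
a = cos(75.7895°) = 0.2455
b = sin(75.7895°) = 0.9694

0.2455 + 0.9694i


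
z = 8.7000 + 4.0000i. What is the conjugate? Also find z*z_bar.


z_bar = 8.7000 - 4.0000i
z*z_bar = 8.7^2 + 4^2 = 75.69 + 16 = 91.69

z_bar = 8.7000 - 4.0000i, z*z_bar = 91.69


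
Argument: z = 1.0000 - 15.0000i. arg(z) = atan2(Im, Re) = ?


Re = 1, Im = -15
arg = atan2(-15, 1) = -86.1859 degrees

arg(z) = -86.1859 degrees


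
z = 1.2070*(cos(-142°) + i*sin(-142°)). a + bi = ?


a = 1.2070*cos(-142°) = 1.2070*(-0.788) = -0.9511
b = 1.2070*sin(-142°) = 1.2070*(-0.6157) = -0.7431

-0.9511 - 0.7431i


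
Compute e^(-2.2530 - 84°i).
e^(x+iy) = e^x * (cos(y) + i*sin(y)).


e^-2.2530 = 0.1051
cos(-84°) = 0.1045
sin(-84°) = -0.9945
Real = 0.1051*0.1045 = 0.0110
Imag = 0.1051*(-0.9945) = -0.1045

0.0110 - 0.1045i


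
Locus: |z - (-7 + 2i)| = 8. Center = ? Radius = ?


|z - z0| = r is a circle with center z0 and radius r.
Center = (-7, 2), radius = 8

Circle with center (-7, 2) and radius 8


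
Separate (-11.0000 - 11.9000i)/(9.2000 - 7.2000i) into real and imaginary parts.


Multiply by conjugate: (-11.0000 - 11.9000i)(9.2000 + 7.2000i) / (9.2^2 + (-7.2)^2)
Numerator real = -11*9.2 - (11.9)*(-7.2) = -15.52
Numerator imag = -11.9*9.2 - (-11)*(-7.2) = -188.68
Denominator = 136.48
Re(z) = -15.52/136.48 = -0.1137
Im(z) = -188.68/136.48 = -1.3825

Re(z) = -0.1137, Im(z) = -1.3825


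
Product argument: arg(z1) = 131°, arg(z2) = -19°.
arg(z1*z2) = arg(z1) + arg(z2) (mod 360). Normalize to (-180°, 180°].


arg(z1*z2) = 131° - 19° = 112°
Normalized to (-180°, 180°]: 112°

112°


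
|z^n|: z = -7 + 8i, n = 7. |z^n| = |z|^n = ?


|z| = sqrt(49+64) = sqrt(113) = 10.6301
|z^7| = |z|^7 = (sqrt(113))^7 = 113^3 * sqrt(113) = 1442897*sqrt(113)

|z^7| = 1442897*sqrt(113) ≈ 15338205.5028


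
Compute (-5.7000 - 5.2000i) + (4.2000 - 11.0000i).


Real: -5.7 + 4.2 = -1.5
Imag: -5.2 - 11 = -16.2

-1.5000 - 16.2000i


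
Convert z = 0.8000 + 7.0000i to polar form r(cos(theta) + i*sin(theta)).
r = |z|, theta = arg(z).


r = sqrt(0.64+49) = sqrt(49.64) = 7.0456
theta = atan2(7, 0.8) = 83.4802 degrees

r = 7.0456, theta = 83.4802 degrees


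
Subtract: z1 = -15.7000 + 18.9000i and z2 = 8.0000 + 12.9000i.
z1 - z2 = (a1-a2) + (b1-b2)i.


Real: -15.7 - 8 = -23.7
Imag: 18.9 - 12.9 = 6

-23.7000 + 6.0000i


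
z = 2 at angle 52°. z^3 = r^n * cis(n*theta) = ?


r^3 = 2^3 = 8
n*theta = 3*52° = 156° = 156° (mod 360)
a = 8*cos(156°) = -7.3084
b = 8*sin(156°) = 3.2539

8 cis(156°) = -7.3084 + 3.2539i


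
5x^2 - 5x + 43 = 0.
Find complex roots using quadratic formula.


disc = (-5)^2 - 4*5*43 = 25 - 860 = -835
sqrt(|disc|) = sqrt(835) = 28.8964
Real part = 5/(2*5) = 0.5000
Imag part = 28.8964/(2*5) = 2.8896

0.5000 ± 2.8896i


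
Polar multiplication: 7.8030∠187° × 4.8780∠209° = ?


r = 7.8030 * 4.8780 = 38.0630
theta = 187° + 209° = 396° = 36° (mod 360)

38.0630 cis(36°)


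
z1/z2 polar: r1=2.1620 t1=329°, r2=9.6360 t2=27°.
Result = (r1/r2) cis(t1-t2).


r = 2.1620 / 9.6360 = 0.2244
theta = 329° - 27° = 302° = 302° (mod 360)

0.2244 cis(302°)


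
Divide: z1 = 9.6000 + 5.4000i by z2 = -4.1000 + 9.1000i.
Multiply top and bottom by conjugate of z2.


Conjugate of z2 = -4.1000 - 9.1000i
Numerator: (9.6000 + 5.4000i)(-4.1000 - 9.1000i) = 9.7800 - 109.5000i
Denominator: (-4.1)^2 + 9.1^2 = 99.62
Result = (9.7800 - 109.5000i)/99.62

0.0982 - 1.0992i


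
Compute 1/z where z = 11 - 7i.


|z|^2 = 121+49 = 170
1/z = (11 + 7i)/170

1/z = 0.0647 + 0.0412i


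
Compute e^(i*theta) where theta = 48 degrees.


cos(48°) = 0.6691
sin(48°) = 0.7431

e^(i*48°) = 0.6691 + 0.7431i


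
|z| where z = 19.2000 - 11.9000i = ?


|z| = sqrt(19.2^2 + (-11.9)^2) = sqrt(368.64 + 141.61) = sqrt(510.25) = 22.5887

|z| = 22.5887


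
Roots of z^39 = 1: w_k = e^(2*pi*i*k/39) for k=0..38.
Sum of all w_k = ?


The sum of all 39th roots of unity is 0.
Geometric series: (1 - w^39)/(1 - w) = (1-1)/(1-w) = 0 since w^39 = 1, w ≠ 1.
Alternatively: coefficient of z^38 in z^39 - 1 is 0.

0


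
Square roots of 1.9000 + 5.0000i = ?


|z| = sqrt(3.61+25) = 5.3488
sqrt((|z|+a)/2) = sqrt((5.3488+1.9)/2) = sqrt(3.6244) = 1.9038
sqrt((|z|-a)/2) = sqrt((5.3488-1.9)/2) = sqrt(1.7244) = 1.3132

±(1.9038 + 1.3132i) i.e. 1.9038 + 1.3132i and -1.9038 - 1.3132i


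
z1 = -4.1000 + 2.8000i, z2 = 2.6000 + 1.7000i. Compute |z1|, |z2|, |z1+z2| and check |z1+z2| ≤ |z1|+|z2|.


|z1| = sqrt((-4.1)^2 + 2.8^2) = sqrt(24.65) = 4.9649
|z2| = sqrt(2.6^2 + 1.7^2) = sqrt(9.65) = 3.1064
z1+z2 = -1.5000 + 4.5000i
|z1+z2| = sqrt(22.5) = 4.7434
|z1|+|z2| = 4.9649 + 3.1064 = 8.0713

|z1+z2| = 4.7434 ≤ |z1|+|z2| = 8.0713 (verified)


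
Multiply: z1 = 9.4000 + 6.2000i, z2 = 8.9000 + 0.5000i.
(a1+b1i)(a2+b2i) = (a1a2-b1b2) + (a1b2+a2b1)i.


Real = 9.4*8.9 - 6.2*0.5 = 83.66 - 3.1 = 80.56
Imag = 9.4*0.5 + 8.9*6.2 = 4.7 + 55.18 = 59.88

80.5600 + 59.8800i


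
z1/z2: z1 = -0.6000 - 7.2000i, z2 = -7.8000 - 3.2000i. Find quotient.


Conjugate of z2 = -7.8000 + 3.2000i
Numerator: (-0.6000 - 7.2000i)(-7.8000 + 3.2000i) = 27.7200 + 54.2400i
Denominator: (-7.8)^2 + (-3.2)^2 = 71.08
Result = (27.7200 + 54.2400i)/71.08

0.3900 + 0.7631i


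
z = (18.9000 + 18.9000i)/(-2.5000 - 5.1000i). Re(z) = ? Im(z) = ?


Multiply by conjugate: (18.9000 + 18.9000i)(-2.5000 + 5.1000i) / ((-2.5)^2 + (-5.1)^2)
Numerator real = 18.9*(-2.5) + 18.9*(-5.1) = -143.64
Numerator imag = 18.9*(-2.5) - 18.9*(-5.1) = 49.14
Denominator = 32.26
Re(z) = -143.64/32.26 = -4.4526
Im(z) = 49.14/32.26 = 1.5232

Re(z) = -4.4526, Im(z) = 1.5232


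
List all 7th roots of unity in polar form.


The 7th roots of unity are cis(360k/7°) for k=0..6
Angle step = 360/7 = 51.4286°
Primitive root: cis(51.4286°)
Primitive root = 0.6235 + 0.7818i

7 roots at angles: 0°, 51.4286°, 102.8571°, 154.2857°, 205.7143°, 257.1429°, 308.5714°


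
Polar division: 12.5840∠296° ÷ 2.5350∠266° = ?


r = 12.5840 / 2.5350 = 4.9641
theta = 296° - 266° = 30° = 30° (mod 360)

4.9641 cis(30°)


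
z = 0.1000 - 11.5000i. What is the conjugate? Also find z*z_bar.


z_bar = 0.1000 + 11.5000i
z*z_bar = 0.1^2 + (-11.5)^2 = 0.01 + 132.25 = 132.26

z_bar = 0.1000 + 11.5000i, z*z_bar = 132.26


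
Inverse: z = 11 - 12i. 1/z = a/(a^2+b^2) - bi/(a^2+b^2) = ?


|z|^2 = 121+144 = 265
1/z = (11 + 12i)/265

1/z = 0.0415 + 0.0453i


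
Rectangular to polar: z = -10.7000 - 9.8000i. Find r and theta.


r = sqrt(114.49+96.04) = sqrt(210.53) = 14.5097
theta = atan2(-9.8, -10.7) = -137.5138 degrees

r = 14.5097, theta = -137.5138 degrees


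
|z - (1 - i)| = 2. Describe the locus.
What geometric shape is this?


|z - z0| = r is a circle with center z0 and radius r.
Center = (1, -1), radius = 2

Circle with center (1, -1) and radius 2


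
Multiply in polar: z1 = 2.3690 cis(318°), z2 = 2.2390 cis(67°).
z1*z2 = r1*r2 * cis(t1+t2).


r = 2.3690 * 2.2390 = 5.3042
theta = 318° + 67° = 385° = 25° (mod 360)

5.3042 cis(25°)


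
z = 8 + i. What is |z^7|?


|z| = sqrt(64+1) = sqrt(65) = 8.0623
|z^7| = |z|^7 = (sqrt(65))^7 = 65^3 * sqrt(65) = 274625*sqrt(65)

|z^7| = 274625*sqrt(65) ≈ 2214097.5341


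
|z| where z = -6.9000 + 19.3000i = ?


|z| = sqrt((-6.9)^2 + 19.3^2) = sqrt(47.61 + 372.49) = sqrt(420.1) = 20.4963

|z| = 20.4963


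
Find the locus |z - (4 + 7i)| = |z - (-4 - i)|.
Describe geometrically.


Equal distances means the locus is the perpendicular bisector of z1 and z2.
Midpoint = ((4+(-4))/2, (7+(-1))/2) = (0, 3.0000)

Perpendicular bisector through (0, 3.0000)


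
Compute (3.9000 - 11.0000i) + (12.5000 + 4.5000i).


Real: 3.9 + 12.5 = 16.4
Imag: -11 + 4.5 = -6.5

16.4000 - 6.5000i


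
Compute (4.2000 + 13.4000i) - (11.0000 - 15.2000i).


Real: 4.2 - 11 = -6.8
Imag: 13.4 + 15.2 = 28.6

-6.8000 + 28.6000i


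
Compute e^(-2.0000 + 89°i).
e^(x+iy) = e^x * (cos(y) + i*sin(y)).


e^-2.0000 = 0.1353
cos(89°) = 0.0175
sin(89°) = 0.9998
Real = 0.1353*0.0175 = 0.0024
Imag = 0.1353*0.9998 = 0.1353

0.0024 + 0.1353i


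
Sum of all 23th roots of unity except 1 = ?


With w = e^(2*pi*i/23), all 23 of the 23th roots of unity w^0 = 1, w, ..., w^(22) sum to 0: 1 + w + ... + w^(22) = (1 - w^23)/(1 - w) = 0 since w^23 = 1, w ≠ 1.
Removing the root 1: w + w^2 + ... + w^(22) = 0 - 1 = -1

Sum = -1


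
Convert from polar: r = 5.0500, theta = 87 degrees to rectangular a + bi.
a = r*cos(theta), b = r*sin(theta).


a = 5.0500*cos(87°) = 5.0500*0.05234 = 0.2643
b = 5.0500*sin(87°) = 5.0500*0.99863 = 5.0431

0.2643 + 5.0431i


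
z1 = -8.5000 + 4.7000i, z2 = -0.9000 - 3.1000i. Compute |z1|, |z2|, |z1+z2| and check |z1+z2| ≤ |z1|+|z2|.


|z1| = sqrt((-8.5)^2 + 4.7^2) = sqrt(94.34) = 9.7129
|z2| = sqrt((-0.9)^2 + (-3.1)^2) = sqrt(10.42) = 3.2280
z1+z2 = -9.4000 + 1.6000i
|z1+z2| = sqrt(90.92) = 9.5352
|z1|+|z2| = 9.7129 + 3.2280 = 12.9409

|z1+z2| = 9.5352 ≤ |z1|+|z2| = 12.9409 (verified)


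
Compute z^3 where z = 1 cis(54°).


r^3 = 1^3 = 1
n*theta = 3*54° = 162° = 162° (mod 360)
a = 1*cos(162°) = -0.9511
b = 1*sin(162°) = 0.3090

1 cis(162°) = -0.9511 + 0.3090i


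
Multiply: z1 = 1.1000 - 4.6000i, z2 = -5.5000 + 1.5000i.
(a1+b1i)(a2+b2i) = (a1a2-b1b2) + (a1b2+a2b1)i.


Real = 1.1*(-5.5) - (-4.6)*1.5 = -6.05 - (-6.9) = 0.85
Imag = 1.1*1.5 - (5.5)*(-4.6) = 1.65 + 25.3 = 26.95

0.8500 + 26.9500i


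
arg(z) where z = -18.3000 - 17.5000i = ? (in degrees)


Re = -18.3, Im = -17.5
arg = atan2(-17.5, -18.3) = -136.2801 degrees

arg(z) = -136.2801 degrees


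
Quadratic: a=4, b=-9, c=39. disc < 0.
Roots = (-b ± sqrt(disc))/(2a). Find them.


disc = (-9)^2 - 4*4*39 = 81 - 624 = -543
sqrt(|disc|) = sqrt(543) = 23.3024
Real part = 9/(2*4) = 1.1250
Imag part = 23.3024/(2*4) = 2.9128

1.1250 ± 2.9128i


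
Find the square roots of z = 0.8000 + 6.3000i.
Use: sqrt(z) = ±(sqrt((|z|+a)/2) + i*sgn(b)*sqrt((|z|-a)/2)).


|z| = sqrt(0.64+39.69) = 6.3506
sqrt((|z|+a)/2) = sqrt((6.3506+0.8)/2) = sqrt(3.5753) = 1.8908
sqrt((|z|-a)/2) = sqrt((6.3506-0.8)/2) = sqrt(2.7753) = 1.6659

±(1.8908 + 1.6659i) i.e. 1.8908 + 1.6659i and -1.8908 - 1.6659i


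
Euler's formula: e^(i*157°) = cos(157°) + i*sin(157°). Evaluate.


cos(157°) = -0.9205
sin(157°) = 0.3907

e^(i*157°) = -0.9205 + 0.3907i


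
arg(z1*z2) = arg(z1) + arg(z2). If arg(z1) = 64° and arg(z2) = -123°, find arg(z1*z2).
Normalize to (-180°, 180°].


arg(z1*z2) = 64° - 123° = -59°
Normalized to (-180°, 180°]: -59°

-59°


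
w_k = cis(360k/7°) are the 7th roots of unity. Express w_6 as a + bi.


Angle = 360*6/7 = 308.5714°
a = cos(308.5714°) = 0.6235
b = sin(308.5714°) = -0.7818

0.6235 - 0.7818i


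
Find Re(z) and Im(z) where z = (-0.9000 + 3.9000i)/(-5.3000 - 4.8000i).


Multiply by conjugate: (-0.9000 + 3.9000i)(-5.3000 + 4.8000i) / ((-5.3)^2 + (-4.8)^2)
Numerator real = -0.9*(-5.3) + 3.9*(-4.8) = -13.95
Numerator imag = 3.9*(-5.3) - (-0.9)*(-4.8) = -24.99
Denominator = 51.13
Re(z) = -13.95/51.13 = -0.2728
Im(z) = -24.99/51.13 = -0.4888

Re(z) = -0.2728, Im(z) = -0.4888


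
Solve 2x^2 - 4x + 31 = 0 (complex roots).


disc = (-4)^2 - 4*2*31 = 16 - 248 = -232
sqrt(|disc|) = sqrt(232) = 15.2315
Real part = 4/(2*2) = 1.0000
Imag part = 15.2315/(2*2) = 3.8079

1.0000 ± 3.8079i


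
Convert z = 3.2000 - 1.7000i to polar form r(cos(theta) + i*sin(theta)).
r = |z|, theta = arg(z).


r = sqrt(10.24+2.89) = sqrt(13.13) = 3.6235
theta = atan2(-1.7, 3.2) = -27.9795 degrees

r = 3.6235, theta = -27.9795 degrees


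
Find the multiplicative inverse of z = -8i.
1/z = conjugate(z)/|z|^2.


|z|^2 = 0+64 = 64
1/z = (0 + 8i)/64

1/z = 0 + 0.1250i


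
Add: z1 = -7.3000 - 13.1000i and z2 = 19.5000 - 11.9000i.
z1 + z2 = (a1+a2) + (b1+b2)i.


Real: -7.3 + 19.5 = 12.2
Imag: -13.1 - 11.9 = -25

12.2000 - 25.0000i


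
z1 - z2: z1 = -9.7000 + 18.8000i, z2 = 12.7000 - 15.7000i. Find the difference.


Real: -9.7 - 12.7 = -22.4
Imag: 18.8 + 15.7 = 34.5

-22.4000 + 34.5000i


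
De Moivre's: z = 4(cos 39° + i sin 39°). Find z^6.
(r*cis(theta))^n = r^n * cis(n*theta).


r^6 = 4^6 = 4096
n*theta = 6*39° = 234° = 234° (mod 360)
a = 4096*cos(234°) = -2407.5684
b = 4096*sin(234°) = -3313.7336

4096 cis(234°) = -2407.5684 - 3313.7336i


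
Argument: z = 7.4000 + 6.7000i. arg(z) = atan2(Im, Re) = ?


Re = 7.4, Im = 6.7
arg = atan2(6.7, 7.4) = 42.1579 degrees

arg(z) = 42.1579 degrees


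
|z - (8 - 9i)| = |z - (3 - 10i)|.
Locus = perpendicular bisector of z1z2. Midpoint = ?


Equal distances means the locus is the perpendicular bisector of z1 and z2.
Midpoint = ((8+3)/2, (-9+(-10))/2) = (5.5000, -9.5000)

Perpendicular bisector through (5.5000, -9.5000)


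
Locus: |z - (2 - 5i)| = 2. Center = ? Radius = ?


|z - z0| = r is a circle with center z0 and radius r.
Center = (2, -5), radius = 2

Circle with center (2, -5) and radius 2


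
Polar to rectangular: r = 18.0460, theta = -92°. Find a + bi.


a = 18.0460*cos(-92°) = 18.0460*(-0.0349) = -0.6298
b = 18.0460*sin(-92°) = 18.0460*(-0.99939) = -18.0350

-0.6298 - 18.0350i


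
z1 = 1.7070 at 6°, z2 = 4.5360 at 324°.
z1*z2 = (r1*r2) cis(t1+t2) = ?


r = 1.7070 * 4.5360 = 7.7430
theta = 6° + 324° = 330° = 330° (mod 360)

7.7430 cis(330°)


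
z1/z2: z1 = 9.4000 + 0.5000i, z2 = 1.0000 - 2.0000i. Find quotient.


Conjugate of z2 = 1.0000 + 2.0000i
Numerator: (9.4000 + 0.5000i)(1.0000 + 2.0000i) = 8.4000 + 19.3000i
Denominator: 1^2 + (-2)^2 = 5
Result = (8.4000 + 19.3000i)/5

1.6800 + 3.8600i


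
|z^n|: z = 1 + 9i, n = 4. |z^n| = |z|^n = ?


|z| = sqrt(1+81) = sqrt(82) = 9.0554
|z^4| = |z|^4 = (sqrt(82))^4 = 82^2 = 6724

|z^4| = 6724


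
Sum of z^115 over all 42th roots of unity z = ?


The roots are w_k = w^k with w = e^(2*pi*i/42), and (w^k)^115 = (w^115)^k.
So S = 1 + u + u^2 + ... + u^(41) with u = w^115.
115 = 2*42 + 31, so 115 is not a multiple of 42: u = (w^42)^2 * w^31 = w^31 ≠ 1 (w is a primitive 42th root), while u^42 = (w^42)^115 = 1.
Geometric series: S = (1 - u^42)/(1 - u) = (1 - 1)/(1 - u) = 0

S = 0


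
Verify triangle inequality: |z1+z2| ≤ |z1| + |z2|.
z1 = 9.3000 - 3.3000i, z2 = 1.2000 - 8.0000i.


|z1| = sqrt(9.3^2 + (-3.3)^2) = sqrt(97.38) = 9.8681
|z2| = sqrt(1.2^2 + (-8)^2) = sqrt(65.44) = 8.0895
z1+z2 = 10.5000 - 11.3000i
|z1+z2| = sqrt(237.94) = 15.4253
|z1|+|z2| = 9.8681 + 8.0895 = 17.9576

|z1+z2| = 15.4253 ≤ |z1|+|z2| = 17.9576 (verified)


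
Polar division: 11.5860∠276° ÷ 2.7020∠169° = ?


r = 11.5860 / 2.7020 = 4.2879
theta = 276° - 169° = 107° = 107° (mod 360)

4.2879 cis(107°)


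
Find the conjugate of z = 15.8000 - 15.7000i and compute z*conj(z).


z_bar = 15.8000 + 15.7000i
z*z_bar = 15.8^2 + (-15.7)^2 = 249.64 + 246.49 = 496.13

z_bar = 15.8000 + 15.7000i, z*z_bar = 496.13


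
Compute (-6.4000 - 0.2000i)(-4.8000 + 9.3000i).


Real = -6.4*(-4.8) - (-0.2)*9.3 = 30.72 - (-1.86) = 32.58
Imag = -6.4*9.3 - (4.8)*(-0.2) = -59.52 + 0.96 = -58.56

32.5800 - 58.5600i


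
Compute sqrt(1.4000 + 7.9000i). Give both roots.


|z| = sqrt(1.96+62.41) = 8.0231
sqrt((|z|+a)/2) = sqrt((8.0231+1.4)/2) = sqrt(4.7115) = 2.1706
sqrt((|z|-a)/2) = sqrt((8.0231-1.4)/2) = sqrt(3.3115) = 1.8198

±(2.1706 + 1.8198i) i.e. 2.1706 + 1.8198i and -2.1706 - 1.8198i


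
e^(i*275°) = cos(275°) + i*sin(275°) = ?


cos(275°) = 0.0872
sin(275°) = -0.9962

e^(i*275°) = 0.0872 - 0.9962i


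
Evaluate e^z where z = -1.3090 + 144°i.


e^-1.3090 = 0.2701
cos(144°) = -0.809
sin(144°) = 0.5878
Real = 0.2701*(-0.809) = -0.2185
Imag = 0.2701*0.5878 = 0.1588

-0.2185 + 0.1588i


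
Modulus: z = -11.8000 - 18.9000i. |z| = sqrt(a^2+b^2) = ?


|z| = sqrt((-11.8)^2 + (-18.9)^2) = sqrt(139.24 + 357.21) = sqrt(496.45) = 22.2812

|z| = 22.2812


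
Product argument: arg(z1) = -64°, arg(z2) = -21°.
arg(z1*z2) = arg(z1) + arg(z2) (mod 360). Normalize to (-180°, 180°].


arg(z1*z2) = -64° - 21° = -85°
Normalized to (-180°, 180°]: -85°

-85°


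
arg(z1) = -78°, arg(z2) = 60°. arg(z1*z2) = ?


arg(z1*z2) = -78° + 60° = -18°
Normalized to (-180°, 180°]: -18°

-18°


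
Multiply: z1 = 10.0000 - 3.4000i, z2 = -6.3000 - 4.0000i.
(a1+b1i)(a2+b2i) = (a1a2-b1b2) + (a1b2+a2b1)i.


Real = 10*(-6.3) - (-3.4)*(-4) = -63 - 13.6 = -76.6
Imag = 10*(-4) - (6.3)*(-3.4) = -40 + 21.42 = -18.58

-76.6000 - 18.5800i


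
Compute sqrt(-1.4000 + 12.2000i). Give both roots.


|z| = sqrt(1.96+148.84) = 12.2801
sqrt((|z|+a)/2) = sqrt((12.2801+(-1.4))/2) = sqrt(5.4400) = 2.3324
sqrt((|z|-a)/2) = sqrt((12.2801-(-1.4))/2) = sqrt(6.8400) = 2.6153

±(2.3324 + 2.6153i) i.e. 2.3324 + 2.6153i and -2.3324 - 2.6153i


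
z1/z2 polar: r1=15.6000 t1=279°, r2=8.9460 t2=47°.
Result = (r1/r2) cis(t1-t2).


r = 15.6000 / 8.9460 = 1.7438
theta = 279° - 47° = 232° = 232° (mod 360)

1.7438 cis(232°)


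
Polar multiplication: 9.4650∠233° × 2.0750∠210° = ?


r = 9.4650 * 2.0750 = 19.6399
theta = 233° + 210° = 443° = 83° (mod 360)

19.6399 cis(83°)


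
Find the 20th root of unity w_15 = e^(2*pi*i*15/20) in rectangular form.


Angle = 360*15/20 = 270°
a = cos(270°) = 0
b = sin(270°) = -1.0000

0 - 1.0000i


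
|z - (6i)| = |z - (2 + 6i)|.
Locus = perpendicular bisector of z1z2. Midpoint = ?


Equal distances means the locus is the perpendicular bisector of z1 and z2.
Midpoint = ((0+2)/2, (6+6)/2) = (1.0000, 6.0000)

Perpendicular bisector through (1.0000, 6.0000)


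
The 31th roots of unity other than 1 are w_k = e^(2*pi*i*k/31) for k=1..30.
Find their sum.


With w = e^(2*pi*i/31), all 31 of the 31th roots of unity w^0 = 1, w, ..., w^(30) sum to 0: 1 + w + ... + w^(30) = (1 - w^31)/(1 - w) = 0 since w^31 = 1, w ≠ 1.
Removing the root 1: w + w^2 + ... + w^(30) = 0 - 1 = -1

Sum = -1


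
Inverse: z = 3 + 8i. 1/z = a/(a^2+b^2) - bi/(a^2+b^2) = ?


|z|^2 = 9+64 = 73
1/z = (3 - 8i)/73

1/z = 0.0411 - 0.1096i


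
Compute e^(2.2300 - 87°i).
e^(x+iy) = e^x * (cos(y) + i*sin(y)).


e^2.2300 = 9.29987
cos(-87°) = 0.052336
sin(-87°) = -0.99863
Real = 9.29987*0.052336 = 0.4867
Imag = 9.29987*(-0.99863) = -9.2871

0.4867 - 9.2871i


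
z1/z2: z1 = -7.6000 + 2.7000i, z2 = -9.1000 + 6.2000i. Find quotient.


Conjugate of z2 = -9.1000 - 6.2000i
Numerator: (-7.6000 + 2.7000i)(-9.1000 - 6.2000i) = 85.9000 + 22.5500i
Denominator: (-9.1)^2 + 6.2^2 = 121.25
Result = (85.9000 + 22.5500i)/121.25

0.7085 + 0.1860i


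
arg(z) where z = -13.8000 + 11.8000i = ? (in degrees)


Re = -13.8, Im = 11.8
arg = atan2(11.8, -13.8) = 139.4672 degrees

arg(z) = 139.4672 degrees


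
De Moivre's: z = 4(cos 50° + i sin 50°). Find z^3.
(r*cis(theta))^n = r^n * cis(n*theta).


r^3 = 4^3 = 64
n*theta = 3*50° = 150° = 150° (mod 360)
a = 64*cos(150°) = -55.4256
b = 64*sin(150°) = 32.0000

64 cis(150°) = -55.4256 + 32.0000i


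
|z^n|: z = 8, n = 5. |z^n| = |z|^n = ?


|z| = sqrt(64+0) = sqrt(64) = 8
|z^5| = |z|^5 = 8^5 = 32768

|z^5| = 32768


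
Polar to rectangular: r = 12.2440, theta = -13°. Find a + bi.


a = 12.2440*cos(-13°) = 12.2440*0.97437 = 11.9302
b = 12.2440*sin(-13°) = 12.2440*(-0.22495) = -2.7543

11.9302 - 2.7543i


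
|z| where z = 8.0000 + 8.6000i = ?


|z| = sqrt(8^2 + 8.6^2) = sqrt(64 + 73.96) = sqrt(137.96) = 11.7456

|z| = 11.7456


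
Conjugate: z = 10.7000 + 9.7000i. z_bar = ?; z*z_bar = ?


z_bar = 10.7000 - 9.7000i
z*z_bar = 10.7^2 + 9.7^2 = 114.49 + 94.09 = 208.58

z_bar = 10.7000 - 9.7000i, z*z_bar = 208.58


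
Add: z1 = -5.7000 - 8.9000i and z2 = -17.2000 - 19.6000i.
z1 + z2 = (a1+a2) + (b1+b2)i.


Real: -5.7 - 17.2 = -22.9
Imag: -8.9 - 19.6 = -28.5

-22.9000 - 28.5000i


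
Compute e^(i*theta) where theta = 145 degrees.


cos(145°) = -0.8192
sin(145°) = 0.5736

e^(i*145°) = -0.8192 + 0.5736i


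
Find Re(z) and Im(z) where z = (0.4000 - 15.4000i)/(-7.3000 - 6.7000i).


Multiply by conjugate: (0.4000 - 15.4000i)(-7.3000 + 6.7000i) / ((-7.3)^2 + (-6.7)^2)
Numerator real = 0.4*(-7.3) - (15.4)*(-6.7) = 100.26
Numerator imag = -15.4*(-7.3) - 0.4*(-6.7) = 115.1
Denominator = 98.18
Re(z) = 100.26/98.18 = 1.0212
Im(z) = 115.1/98.18 = 1.1723

Re(z) = 1.0212, Im(z) = 1.1723


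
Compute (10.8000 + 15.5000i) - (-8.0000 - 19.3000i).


Real: 10.8 + 8 = 18.8
Imag: 15.5 + 19.3 = 34.8

18.8000 + 34.8000i


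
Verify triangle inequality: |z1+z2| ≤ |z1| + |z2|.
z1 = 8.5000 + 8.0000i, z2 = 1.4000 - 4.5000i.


|z1| = sqrt(8.5^2 + 8^2) = sqrt(136.25) = 11.6726
|z2| = sqrt(1.4^2 + (-4.5)^2) = sqrt(22.21) = 4.7127
z1+z2 = 9.9000 + 3.5000i
|z1+z2| = sqrt(110.26) = 10.5005
|z1|+|z2| = 11.6726 + 4.7127 = 16.3853

|z1+z2| = 10.5005 ≤ |z1|+|z2| = 16.3853 (verified)


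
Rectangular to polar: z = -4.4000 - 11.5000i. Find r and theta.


r = sqrt(19.36+132.25) = sqrt(151.61) = 12.3130
theta = atan2(-11.5, -4.4) = -110.9373 degrees

r = 12.3130, theta = -110.9373 degrees


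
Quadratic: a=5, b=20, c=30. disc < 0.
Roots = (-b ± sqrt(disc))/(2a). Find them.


disc = 20^2 - 4*5*30 = 400 - 600 = -200
sqrt(|disc|) = sqrt(200) = 14.1421
Real part = -20/(2*5) = -2.0000
Imag part = 14.1421/(2*5) = 1.4142

-2.0000 ± 1.4142i


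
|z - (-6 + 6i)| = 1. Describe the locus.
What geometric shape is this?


|z - z0| = r is a circle with center z0 and radius r.
Center = (-6, 6), radius = 1

Circle with center (-6, 6) and radius 1


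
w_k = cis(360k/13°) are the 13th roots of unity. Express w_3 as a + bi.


Angle = 360*3/13 = 83.0769°
a = cos(83.0769°) = 0.1205
b = sin(83.0769°) = 0.9927

0.1205 + 0.9927i


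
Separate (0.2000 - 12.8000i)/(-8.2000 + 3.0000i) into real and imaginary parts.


Multiply by conjugate: (0.2000 - 12.8000i)(-8.2000 - 3.0000i) / ((-8.2)^2 + 3^2)
Numerator real = 0.2*(-8.2) - (12.8)*3 = -40.04
Numerator imag = -12.8*(-8.2) - 0.2*3 = 104.36
Denominator = 76.24
Re(z) = -40.04/76.24 = -0.5252
Im(z) = 104.36/76.24 = 1.3688

Re(z) = -0.5252, Im(z) = 1.3688


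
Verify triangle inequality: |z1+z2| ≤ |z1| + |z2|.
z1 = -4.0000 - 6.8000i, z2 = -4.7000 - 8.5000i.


|z1| = sqrt((-4)^2 + (-6.8)^2) = sqrt(62.24) = 7.8892
|z2| = sqrt((-4.7)^2 + (-8.5)^2) = sqrt(94.34) = 9.7129
z1+z2 = -8.7000 - 15.3000i
|z1+z2| = sqrt(309.78) = 17.6006
|z1|+|z2| = 7.8892 + 9.7129 = 17.6021

|z1+z2| = 17.6006 ≤ |z1|+|z2| = 17.6021 (verified)


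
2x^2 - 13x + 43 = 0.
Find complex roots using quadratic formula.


disc = (-13)^2 - 4*2*43 = 169 - 344 = -175
sqrt(|disc|) = sqrt(175) = 13.2288
Real part = 13/(2*2) = 3.2500
Imag part = 13.2288/(2*2) = 3.3072

3.2500 ± 3.3072i


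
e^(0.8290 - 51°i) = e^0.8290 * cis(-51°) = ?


e^0.8290 = 2.2910
cos(-51°) = 0.62932
sin(-51°) = -0.77715
Real = 2.2910*0.62932 = 1.4418
Imag = 2.2910*(-0.77715) = -1.7805

1.4418 - 1.7805i


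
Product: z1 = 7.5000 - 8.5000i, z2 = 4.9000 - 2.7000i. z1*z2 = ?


Real = 7.5*4.9 - (-8.5)*(-2.7) = 36.75 - 22.95 = 13.8
Imag = 7.5*(-2.7) + 4.9*(-8.5) = -20.25 - (41.65) = -61.9

13.8000 - 61.9000i


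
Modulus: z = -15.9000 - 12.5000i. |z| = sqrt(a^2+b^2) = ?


|z| = sqrt((-15.9)^2 + (-12.5)^2) = sqrt(252.81 + 156.25) = sqrt(409.06) = 20.2252

|z| = 20.2252


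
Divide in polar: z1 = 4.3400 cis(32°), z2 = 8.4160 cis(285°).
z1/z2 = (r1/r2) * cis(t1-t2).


r = 4.3400 / 8.4160 = 0.5157
theta = 32° - 285° = -253° = 107° (mod 360)

0.5157 cis(107°)


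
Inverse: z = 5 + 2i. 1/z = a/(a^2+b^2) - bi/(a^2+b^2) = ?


|z|^2 = 25+4 = 29
1/z = (5 - 2i)/29

1/z = 0.1724 - 0.0690i


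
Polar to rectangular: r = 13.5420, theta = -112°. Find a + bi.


a = 13.5420*cos(-112°) = 13.5420*(-0.374607) = -5.0729
b = 13.5420*sin(-112°) = 13.5420*(-0.92718) = -12.5559

-5.0729 - 12.5559i


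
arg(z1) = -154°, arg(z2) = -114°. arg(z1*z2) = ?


arg(z1*z2) = -154° - 114° = -268°
Normalized to (-180°, 180°]: 92°

92°


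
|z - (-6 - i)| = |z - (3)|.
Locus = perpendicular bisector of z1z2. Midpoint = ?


Equal distances means the locus is the perpendicular bisector of z1 and z2.
Midpoint = ((-6+3)/2, (-1+0)/2) = (-1.5000, -0.5000)

Perpendicular bisector through (-1.5000, -0.5000)


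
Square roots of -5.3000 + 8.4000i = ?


|z| = sqrt(28.09+70.56) = 9.9323
sqrt((|z|+a)/2) = sqrt((9.9323+(-5.3))/2) = sqrt(2.3161) = 1.5219
sqrt((|z|-a)/2) = sqrt((9.9323-(-5.3))/2) = sqrt(7.6161) = 2.7597

±(1.5219 + 2.7597i) i.e. 1.5219 + 2.7597i and -1.5219 - 2.7597i


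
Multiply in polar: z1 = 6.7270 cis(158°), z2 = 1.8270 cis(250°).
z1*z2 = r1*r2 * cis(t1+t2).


r = 6.7270 * 1.8270 = 12.2902
theta = 158° + 250° = 408° = 48° (mod 360)

12.2902 cis(48°)


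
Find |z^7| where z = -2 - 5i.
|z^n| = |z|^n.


|z| = sqrt(4+25) = sqrt(29) = 5.3852
|z^7| = |z|^7 = (sqrt(29))^7 = 29^3 * sqrt(29) = 24389*sqrt(29)

|z^7| = 24389*sqrt(29) ≈ 131338.7845


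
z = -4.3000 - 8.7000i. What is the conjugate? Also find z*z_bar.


z_bar = -4.3000 + 8.7000i
z*z_bar = (-4.3)^2 + (-8.7)^2 = 18.49 + 75.69 = 94.18

z_bar = -4.3000 + 8.7000i, z*z_bar = 94.18


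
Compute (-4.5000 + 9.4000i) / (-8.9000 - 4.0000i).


Conjugate of z2 = -8.9000 + 4.0000i
Numerator: (-4.5000 + 9.4000i)(-8.9000 + 4.0000i) = 2.4500 - 101.6600i
Denominator: (-8.9)^2 + (-4)^2 = 95.21
Result = (2.4500 - 101.6600i)/95.21

0.0257 - 1.0677i


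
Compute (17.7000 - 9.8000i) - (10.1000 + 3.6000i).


Real: 17.7 - 10.1 = 7.6
Imag: -9.8 - 3.6 = -13.4

7.6000 - 13.4000i


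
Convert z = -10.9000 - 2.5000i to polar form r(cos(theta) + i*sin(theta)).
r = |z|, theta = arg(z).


r = sqrt(118.81+6.25) = sqrt(125.06) = 11.1830
theta = atan2(-2.5, -10.9) = -167.0822 degrees

r = 11.1830, theta = -167.0822 degrees


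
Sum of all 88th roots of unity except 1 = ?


With w = e^(2*pi*i/88), all 88 of the 88th roots of unity w^0 = 1, w, ..., w^(87) sum to 0: 1 + w + ... + w^(87) = (1 - w^88)/(1 - w) = 0 since w^88 = 1, w ≠ 1.
Removing the root 1: w + w^2 + ... + w^(87) = 0 - 1 = -1

Sum = -1


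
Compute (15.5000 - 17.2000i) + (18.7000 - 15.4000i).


Real: 15.5 + 18.7 = 34.2
Imag: -17.2 - 15.4 = -32.6

34.2000 - 32.6000i


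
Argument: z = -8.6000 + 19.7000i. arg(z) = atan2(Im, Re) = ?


Re = -8.6, Im = 19.7
arg = atan2(19.7, -8.6) = 113.5836 degrees

arg(z) = 113.5836 degrees


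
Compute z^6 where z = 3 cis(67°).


r^6 = 3^6 = 729
n*theta = 6*67° = 402° = 42° (mod 360)
a = 729*cos(42°) = 541.7526
b = 729*sin(42°) = 487.7962

729 cis(42°) = 541.7526 + 487.7962i


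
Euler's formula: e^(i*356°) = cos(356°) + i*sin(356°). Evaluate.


cos(356°) = 0.9976
sin(356°) = -0.0698

e^(i*356°) = 0.9976 - 0.0698i


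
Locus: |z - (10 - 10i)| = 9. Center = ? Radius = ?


|z - z0| = r is a circle with center z0 and radius r.
Center = (10, -10), radius = 9

Circle with center (10, -10) and radius 9


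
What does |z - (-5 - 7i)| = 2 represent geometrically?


|z - z0| = r is a circle with center z0 and radius r.
Center = (-5, -7), radius = 2

Circle with center (-5, -7) and radius 2


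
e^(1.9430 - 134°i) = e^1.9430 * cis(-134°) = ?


e^1.9430 = 6.97966
cos(-134°) = -0.69466
sin(-134°) = -0.71934
Real = 6.97966*(-0.69466) = -4.8485
Imag = 6.97966*(-0.71934) = -5.0207

-4.8485 - 5.0207i


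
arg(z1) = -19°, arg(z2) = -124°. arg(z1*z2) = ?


arg(z1*z2) = -19° - 124° = -143°
Normalized to (-180°, 180°]: -143°

-143°


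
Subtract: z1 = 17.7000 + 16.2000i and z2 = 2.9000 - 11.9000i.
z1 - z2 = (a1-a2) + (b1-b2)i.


Real: 17.7 - 2.9 = 14.8
Imag: 16.2 + 11.9 = 28.1

14.8000 + 28.1000i


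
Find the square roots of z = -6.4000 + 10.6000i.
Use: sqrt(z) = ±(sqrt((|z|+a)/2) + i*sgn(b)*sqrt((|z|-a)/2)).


|z| = sqrt(40.96+112.36) = 12.3822
sqrt((|z|+a)/2) = sqrt((12.3822+(-6.4))/2) = sqrt(2.9911) = 1.7295
sqrt((|z|-a)/2) = sqrt((12.3822-(-6.4))/2) = sqrt(9.3911) = 3.0645

±(1.7295 + 3.0645i) i.e. 1.7295 + 3.0645i and -1.7295 - 3.0645i


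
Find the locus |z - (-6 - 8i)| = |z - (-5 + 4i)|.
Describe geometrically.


Equal distances means the locus is the perpendicular bisector of z1 and z2.
Midpoint = ((-6+(-5))/2, (-8+4)/2) = (-5.5000, -2.0000)

Perpendicular bisector through (-5.5000, -2.0000)


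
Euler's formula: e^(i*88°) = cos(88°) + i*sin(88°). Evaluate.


cos(88°) = 0.0349
sin(88°) = 0.9994

e^(i*88°) = 0.0349 + 0.9994i


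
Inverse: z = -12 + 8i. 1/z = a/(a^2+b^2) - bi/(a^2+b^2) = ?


|z|^2 = 144+64 = 208
1/z = (-12 - 8i)/208

1/z = -0.0577 - 0.0385i


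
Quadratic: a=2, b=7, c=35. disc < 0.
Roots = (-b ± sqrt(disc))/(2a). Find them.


disc = 7^2 - 4*2*35 = 49 - 280 = -231
sqrt(|disc|) = sqrt(231) = 15.1987
Real part = -7/(2*2) = -1.7500
Imag part = 15.1987/(2*2) = 3.7997

-1.7500 ± 3.7997i


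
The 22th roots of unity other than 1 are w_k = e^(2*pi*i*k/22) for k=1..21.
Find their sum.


With w = e^(2*pi*i/22), all 22 of the 22th roots of unity w^0 = 1, w, ..., w^(21) sum to 0: 1 + w + ... + w^(21) = (1 - w^22)/(1 - w) = 0 since w^22 = 1, w ≠ 1.
Removing the root 1: w + w^2 + ... + w^(21) = 0 - 1 = -1

Sum = -1


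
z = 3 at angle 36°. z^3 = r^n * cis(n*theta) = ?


r^3 = 3^3 = 27
n*theta = 3*36° = 108° = 108° (mod 360)
a = 27*cos(108°) = -8.3435
b = 27*sin(108°) = 25.6785

27 cis(108°) = -8.3435 + 25.6785i


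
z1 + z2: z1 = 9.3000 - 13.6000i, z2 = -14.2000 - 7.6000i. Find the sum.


Real: 9.3 - 14.2 = -4.9
Imag: -13.6 - 7.6 = -21.2

-4.9000 - 21.2000i


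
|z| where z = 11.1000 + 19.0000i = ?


|z| = sqrt(11.1^2 + 19^2) = sqrt(123.21 + 361) = sqrt(484.21) = 22.0048

|z| = 22.0048


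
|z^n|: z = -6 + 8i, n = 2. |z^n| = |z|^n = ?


|z| = sqrt(36+64) = sqrt(100) = 10
|z^2| = |z|^2 = 10^2 = 100

|z^2| = 100


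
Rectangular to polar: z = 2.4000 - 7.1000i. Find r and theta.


r = sqrt(5.76+50.41) = sqrt(56.17) = 7.4947
theta = atan2(-7.1, 2.4) = -71.3233 degrees

r = 7.4947, theta = -71.3233 degrees


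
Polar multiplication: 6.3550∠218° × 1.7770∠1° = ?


r = 6.3550 * 1.7770 = 11.2928
theta = 218° + 1° = 219° = 219° (mod 360)

11.2928 cis(219°)


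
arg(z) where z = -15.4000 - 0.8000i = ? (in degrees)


Re = -15.4, Im = -0.8
arg = atan2(-0.8, -15.4) = -177.0263 degrees

arg(z) = -177.0263 degrees


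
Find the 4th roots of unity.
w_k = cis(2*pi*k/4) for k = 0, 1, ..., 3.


The 4th roots of unity are cis(360k/4°) for k=0..3
Angle step = 360/4 = 90°
Primitive root: cis(90°)
Primitive root = 0 + 1.0000i

4 roots at angles: 0°, 90°, 180°, 270°


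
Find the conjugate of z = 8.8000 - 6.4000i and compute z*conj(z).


z_bar = 8.8000 + 6.4000i
z*z_bar = 8.8^2 + (-6.4)^2 = 77.44 + 40.96 = 118.4

z_bar = 8.8000 + 6.4000i, z*z_bar = 118.4


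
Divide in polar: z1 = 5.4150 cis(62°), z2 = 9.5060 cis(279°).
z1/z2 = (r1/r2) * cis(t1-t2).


r = 5.4150 / 9.5060 = 0.5696
theta = 62° - 279° = -217° = 143° (mod 360)

0.5696 cis(143°)


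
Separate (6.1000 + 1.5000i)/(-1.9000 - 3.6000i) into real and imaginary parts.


Multiply by conjugate: (6.1000 + 1.5000i)(-1.9000 + 3.6000i) / ((-1.9)^2 + (-3.6)^2)
Numerator real = 6.1*(-1.9) + 1.5*(-3.6) = -16.99
Numerator imag = 1.5*(-1.9) - 6.1*(-3.6) = 19.11
Denominator = 16.57
Re(z) = -16.99/16.57 = -1.0253
Im(z) = 19.11/16.57 = 1.1533

Re(z) = -1.0253, Im(z) = 1.1533


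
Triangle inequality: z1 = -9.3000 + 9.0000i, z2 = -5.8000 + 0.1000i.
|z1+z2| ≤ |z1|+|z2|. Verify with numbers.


|z1| = sqrt((-9.3)^2 + 9^2) = sqrt(167.49) = 12.9418
|z2| = sqrt((-5.8)^2 + 0.1^2) = sqrt(33.65) = 5.8009
z1+z2 = -15.1000 + 9.1000i
|z1+z2| = sqrt(310.82) = 17.6301
|z1|+|z2| = 12.9418 + 5.8009 = 18.7427

|z1+z2| = 17.6301 ≤ |z1|+|z2| = 18.7427 (verified)


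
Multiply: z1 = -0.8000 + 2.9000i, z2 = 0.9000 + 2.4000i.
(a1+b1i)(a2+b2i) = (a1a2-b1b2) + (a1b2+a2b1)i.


Real = -0.8*0.9 - 2.9*2.4 = -0.72 - 6.96 = -7.68
Imag = -0.8*2.4 + 0.9*2.9 = -1.92 + 2.61 = 0.69

-7.6800 + 0.6900i


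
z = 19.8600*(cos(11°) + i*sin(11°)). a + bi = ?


a = 19.8600*cos(11°) = 19.8600*0.981627 = 19.4951
b = 19.8600*sin(11°) = 19.8600*0.19081 = 3.7895

19.4951 + 3.7895i


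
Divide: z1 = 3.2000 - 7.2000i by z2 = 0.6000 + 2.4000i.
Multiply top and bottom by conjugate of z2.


Conjugate of z2 = 0.6000 - 2.4000i
Numerator: (3.2000 - 7.2000i)(0.6000 - 2.4000i) = -15.3600 - 12.0000i
Denominator: 0.6^2 + 2.4^2 = 6.12
Result = (-15.3600 - 12.0000i)/6.12

-2.5098 - 1.9608i


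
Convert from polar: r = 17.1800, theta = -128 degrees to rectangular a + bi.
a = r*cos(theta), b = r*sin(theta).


a = 17.1800*cos(-128°) = 17.1800*(-0.615661) = -10.5771
b = 17.1800*sin(-128°) = 17.1800*(-0.78801) = -13.5380

-10.5771 - 13.5380i


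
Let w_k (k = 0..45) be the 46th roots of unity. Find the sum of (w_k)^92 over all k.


The roots are w_k = w^k with w = e^(2*pi*i/46), and (w^k)^92 = (w^92)^k.
So S = 1 + u + u^2 + ... + u^(45) with u = w^92.
92 = 2*46 + 0, so 92 is a multiple of 46 and u = (w^46)^2 = 1.
Every one of the 46 terms equals 1: S = 46

S = 46


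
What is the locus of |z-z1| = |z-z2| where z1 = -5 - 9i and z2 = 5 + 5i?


Equal distances means the locus is the perpendicular bisector of z1 and z2.
Midpoint = ((-5+5)/2, (-9+5)/2) = (0, -2.0000)

Perpendicular bisector through (0, -2.0000)


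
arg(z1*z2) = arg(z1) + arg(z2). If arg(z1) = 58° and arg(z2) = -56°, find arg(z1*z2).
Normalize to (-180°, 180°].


arg(z1*z2) = 58° - 56° = 2°
Normalized to (-180°, 180°]: 2°

2°


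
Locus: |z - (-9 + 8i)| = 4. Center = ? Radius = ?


|z - z0| = r is a circle with center z0 and radius r.
Center = (-9, 8), radius = 4

Circle with center (-9, 8) and radius 4


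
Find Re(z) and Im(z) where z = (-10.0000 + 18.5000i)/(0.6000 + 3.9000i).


Multiply by conjugate: (-10.0000 + 18.5000i)(0.6000 - 3.9000i) / (0.6^2 + 3.9^2)
Numerator real = -10*0.6 + 18.5*3.9 = 66.15
Numerator imag = 18.5*0.6 - (-10)*3.9 = 50.1
Denominator = 15.57
Re(z) = 66.15/15.57 = 4.2486
Im(z) = 50.1/15.57 = 3.2177

Re(z) = 4.2486, Im(z) = 3.2177


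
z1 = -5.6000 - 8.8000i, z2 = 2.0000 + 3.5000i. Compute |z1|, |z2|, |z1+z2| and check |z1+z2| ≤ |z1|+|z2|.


|z1| = sqrt((-5.6)^2 + (-8.8)^2) = sqrt(108.8) = 10.4307
|z2| = sqrt(2^2 + 3.5^2) = sqrt(16.25) = 4.0311
z1+z2 = -3.6000 - 5.3000i
|z1+z2| = sqrt(41.05) = 6.4070
|z1|+|z2| = 10.4307 + 4.0311 = 14.4618

|z1+z2| = 6.4070 ≤ |z1|+|z2| = 14.4618 (verified)


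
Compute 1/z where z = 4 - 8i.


|z|^2 = 16+64 = 80
1/z = (4 + 8i)/80

1/z = 0.0500 + 0.1000i


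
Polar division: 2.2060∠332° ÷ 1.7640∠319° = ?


r = 2.2060 / 1.7640 = 1.2506
theta = 332° - 319° = 13° = 13° (mod 360)

1.2506 cis(13°)


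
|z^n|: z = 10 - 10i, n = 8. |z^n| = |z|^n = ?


|z| = sqrt(100+100) = sqrt(200) = 14.1421
|z^8| = |z|^8 = (sqrt(200))^8 = 200^4 = 1600000000

|z^8| = 1600000000


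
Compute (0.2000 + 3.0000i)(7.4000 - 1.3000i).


Real = 0.2*7.4 - 3*(-1.3) = 1.48 - (-3.9) = 5.38
Imag = 0.2*(-1.3) + 7.4*3 = -0.26 + 22.2 = 21.94

5.3800 + 21.9400i


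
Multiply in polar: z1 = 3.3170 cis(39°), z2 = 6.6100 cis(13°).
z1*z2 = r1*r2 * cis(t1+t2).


r = 3.3170 * 6.6100 = 21.9254
theta = 39° + 13° = 52° = 52° (mod 360)

21.9254 cis(52°)


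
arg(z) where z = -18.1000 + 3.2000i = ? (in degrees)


Re = -18.1, Im = 3.2
arg = atan2(3.2, -18.1) = 169.9740 degrees

arg(z) = 169.9740 degrees


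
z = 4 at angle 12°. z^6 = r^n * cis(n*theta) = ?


r^6 = 4^6 = 4096
n*theta = 6*12° = 72° = 72° (mod 360)
a = 4096*cos(72°) = 1265.7336
b = 4096*sin(72°) = 3895.5275

4096 cis(72°) = 1265.7336 + 3895.5275i


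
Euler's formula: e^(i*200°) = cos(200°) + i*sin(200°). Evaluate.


cos(200°) = -0.9397
sin(200°) = -0.3420

e^(i*200°) = -0.9397 - 0.3420i


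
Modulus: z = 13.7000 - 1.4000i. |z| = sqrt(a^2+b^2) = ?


|z| = sqrt(13.7^2 + (-1.4)^2) = sqrt(187.69 + 1.96) = sqrt(189.65) = 13.7713

|z| = 13.7713


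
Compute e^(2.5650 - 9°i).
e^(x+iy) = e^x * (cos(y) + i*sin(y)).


e^2.5650 = 13.0007
cos(-9°) = 0.987688
sin(-9°) = -0.156434
Real = 13.0007*0.987688 = 12.8406
Imag = 13.0007*(-0.156434) = -2.0338

12.8406 - 2.0338i


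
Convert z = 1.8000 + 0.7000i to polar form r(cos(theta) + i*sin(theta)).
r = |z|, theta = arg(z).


r = sqrt(3.24+0.49) = sqrt(3.73) = 1.9313
theta = atan2(0.7, 1.8) = 21.2505 degrees

r = 1.9313, theta = 21.2505 degrees


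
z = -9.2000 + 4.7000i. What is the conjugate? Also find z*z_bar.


z_bar = -9.2000 - 4.7000i
z*z_bar = (-9.2)^2 + 4.7^2 = 84.64 + 22.09 = 106.73

z_bar = -9.2000 - 4.7000i, z*z_bar = 106.73


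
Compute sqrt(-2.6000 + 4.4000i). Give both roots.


|z| = sqrt(6.76+19.36) = 5.1108
sqrt((|z|+a)/2) = sqrt((5.1108+(-2.6))/2) = sqrt(1.2554) = 1.1204
sqrt((|z|-a)/2) = sqrt((5.1108-(-2.6))/2) = sqrt(3.8554) = 1.9635

±(1.1204 + 1.9635i) i.e. 1.1204 + 1.9635i and -1.1204 - 1.9635i


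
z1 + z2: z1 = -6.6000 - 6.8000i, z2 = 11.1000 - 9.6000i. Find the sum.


Real: -6.6 + 11.1 = 4.5
Imag: -6.8 - 9.6 = -16.4

4.5000 - 16.4000i


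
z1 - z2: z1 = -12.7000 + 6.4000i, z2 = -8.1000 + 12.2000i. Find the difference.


Real: -12.7 + 8.1 = -4.6
Imag: 6.4 - 12.2 = -5.8

-4.6000 - 5.8000i
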